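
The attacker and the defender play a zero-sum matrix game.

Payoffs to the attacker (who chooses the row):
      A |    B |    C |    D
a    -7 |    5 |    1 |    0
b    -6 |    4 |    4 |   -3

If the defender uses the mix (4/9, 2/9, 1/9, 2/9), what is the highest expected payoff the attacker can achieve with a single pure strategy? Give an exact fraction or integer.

-17/9

a: (-7)·(4/9) + (5)·(2/9) + (1)·(1/9) + (0)·(2/9) = -17/9.
b: (-6)·(4/9) + (4)·(2/9) + (4)·(1/9) + (-3)·(2/9) = -2.
The best pure response is a with expected payoff -17/9.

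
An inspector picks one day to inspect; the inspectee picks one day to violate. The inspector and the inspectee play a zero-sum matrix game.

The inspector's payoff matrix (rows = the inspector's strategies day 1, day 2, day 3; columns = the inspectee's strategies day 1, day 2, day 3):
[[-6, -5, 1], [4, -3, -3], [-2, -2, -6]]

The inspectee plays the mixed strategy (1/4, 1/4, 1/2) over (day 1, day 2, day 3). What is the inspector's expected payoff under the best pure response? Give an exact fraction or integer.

-5/4

day 1: (-6)·(1/4) + (-5)·(1/4) + (1)·(1/2) = -9/4.
day 2: (4)·(1/4) + (-3)·(1/4) + (-3)·(1/2) = -5/4.
day 3: (-2)·(1/4) + (-2)·(1/4) + (-6)·(1/2) = -4.
The best pure response is day 2 with expected payoff -5/4.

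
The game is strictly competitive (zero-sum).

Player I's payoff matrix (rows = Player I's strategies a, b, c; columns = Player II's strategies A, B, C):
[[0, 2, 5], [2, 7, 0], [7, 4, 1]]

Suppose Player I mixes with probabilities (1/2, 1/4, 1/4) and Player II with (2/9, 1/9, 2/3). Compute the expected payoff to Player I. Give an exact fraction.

Against (2/9, 1/9, 2/3), each row's expected payoff is a: 32/9; b: 11/9; c: 8/3.
Taking the (1/2, 1/4, 1/4)-weighted average: (1/2)·(32/9) + (1/4)·(11/9) + (1/4)·(8/3) = 11/4.

11/4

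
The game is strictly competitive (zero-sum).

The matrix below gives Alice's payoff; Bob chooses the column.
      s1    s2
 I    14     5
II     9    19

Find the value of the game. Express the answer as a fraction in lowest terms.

221/19

Row minima are 5 and 9, so Alice's maximin is 9; column maxima are 14 and 19, so Bob's minimax is 14. These differ, so the equilibrium is in mixed strategies.
Let Alice play I with probability p. Bob is indifferent when 14p + 9(1−p) = 5p + 19(1−p), giving p = 10/19.
Let Bob play s1 with probability q. Alice is indifferent when 14q + 5(1−q) = 9q + 19(1−q), giving q = 14/19.
The value is 14·(14/19) + (5)·(5/19) = 221/19.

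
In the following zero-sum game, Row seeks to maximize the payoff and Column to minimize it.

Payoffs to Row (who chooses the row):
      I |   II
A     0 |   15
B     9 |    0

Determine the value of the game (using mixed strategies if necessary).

45/8

Row minima are 0 and 0, so Row's maximin is 0; column maxima are 9 and 15, so Column's minimax is 9. These differ, so the equilibrium is in mixed strategies.
Let Row play A with probability p. Column is indifferent when 9(1−p) = 15p, giving p = 3/8.
Let Column play I with probability q. Row is indifferent when 15(1−q) = 9q, giving q = 5/8.
The value is 0·(5/8) + (15)·(3/8) = 45/8.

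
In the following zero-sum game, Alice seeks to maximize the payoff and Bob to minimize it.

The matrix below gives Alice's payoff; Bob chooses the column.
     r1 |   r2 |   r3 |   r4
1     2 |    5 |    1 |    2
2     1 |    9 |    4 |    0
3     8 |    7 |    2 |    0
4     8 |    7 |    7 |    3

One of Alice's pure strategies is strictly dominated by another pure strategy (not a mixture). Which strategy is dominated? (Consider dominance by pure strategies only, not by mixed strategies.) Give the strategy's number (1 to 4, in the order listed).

1

Compare 1 with 4: 8 > 2, 7 > 5, 7 > 1, 3 > 2.
So 4 strictly dominates 1 for Alice; 1 is strictly dominated.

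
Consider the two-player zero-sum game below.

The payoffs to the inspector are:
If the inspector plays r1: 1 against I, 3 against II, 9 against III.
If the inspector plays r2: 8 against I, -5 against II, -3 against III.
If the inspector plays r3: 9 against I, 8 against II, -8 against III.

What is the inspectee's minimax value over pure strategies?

8

The worst case (largest entry) in each column is I: 9, II: 8, III: 9.
The best (smallest) of these is 8.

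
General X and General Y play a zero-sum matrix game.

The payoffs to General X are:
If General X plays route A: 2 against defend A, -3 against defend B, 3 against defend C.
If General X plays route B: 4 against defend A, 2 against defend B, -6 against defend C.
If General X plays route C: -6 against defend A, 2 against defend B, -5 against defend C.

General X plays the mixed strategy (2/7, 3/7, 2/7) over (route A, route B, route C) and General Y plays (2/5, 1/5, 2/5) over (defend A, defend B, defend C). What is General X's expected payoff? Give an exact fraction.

Against (2/5, 1/5, 2/5), each row's expected payoff is route A: 7/5; route B: -2/5; route C: -4.
Taking the (2/7, 3/7, 2/7)-weighted average: (2/7)·(7/5) + (3/7)·(-2/5) + (2/7)·(-4) = -32/35.

-32/35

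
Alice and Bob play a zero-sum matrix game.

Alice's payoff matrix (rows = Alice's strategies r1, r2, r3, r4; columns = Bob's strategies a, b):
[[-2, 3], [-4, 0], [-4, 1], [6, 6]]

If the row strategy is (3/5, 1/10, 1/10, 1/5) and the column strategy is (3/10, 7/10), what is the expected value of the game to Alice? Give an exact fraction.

Against (3/10, 7/10), each row's expected payoff is r1: 3/2; r2: -6/5; r3: -1/2; r4: 6.
Taking the (3/5, 1/10, 1/10, 1/5)-weighted average: (3/5)·(3/2) + (1/10)·(-6/5) + (1/10)·(-1/2) + (1/5)·(6) = 193/100.

193/100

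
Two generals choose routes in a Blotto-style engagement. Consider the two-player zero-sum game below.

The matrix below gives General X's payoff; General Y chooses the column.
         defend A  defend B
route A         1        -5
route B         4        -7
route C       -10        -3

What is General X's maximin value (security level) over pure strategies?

-5

The worst-case payoff for each row is route A: -5, route B: -7, route C: -10.
The best of these is -5.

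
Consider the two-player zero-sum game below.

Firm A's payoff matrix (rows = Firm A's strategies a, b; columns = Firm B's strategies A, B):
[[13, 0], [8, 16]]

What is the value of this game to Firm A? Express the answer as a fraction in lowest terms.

208/21

Row minima are 0 and 8, so Firm A's maximin is 8; column maxima are 13 and 16, so Firm B's minimax is 13. These differ, so the equilibrium is in mixed strategies.
Let Firm A play a with probability p. Firm B is indifferent when 13p + 8(1−p) = 16(1−p), giving p = 8/21.
Let Firm B play A with probability q. Firm A is indifferent when 13q = 8q + 16(1−q), giving q = 16/21.
The value is 13·(16/21) + (0)·(5/21) = 208/21.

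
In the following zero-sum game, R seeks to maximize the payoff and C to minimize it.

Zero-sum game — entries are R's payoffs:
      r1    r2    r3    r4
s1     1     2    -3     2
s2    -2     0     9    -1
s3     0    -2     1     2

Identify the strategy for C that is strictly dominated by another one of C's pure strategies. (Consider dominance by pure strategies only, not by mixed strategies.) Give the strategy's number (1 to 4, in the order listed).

4

C prefers columns that give R less. Compare r4 with r1: 1 < 2, -2 < -1, 0 < 2.
So r1 strictly dominates r4 for C; r4 is strictly dominated.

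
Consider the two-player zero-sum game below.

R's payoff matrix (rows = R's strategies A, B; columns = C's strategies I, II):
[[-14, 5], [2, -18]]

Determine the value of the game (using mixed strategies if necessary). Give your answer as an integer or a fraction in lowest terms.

-242/39

Row minima are -14 and -18, so R's maximin is -14; column maxima are 2 and 5, so C's minimax is 2. These differ, so the equilibrium is in mixed strategies.
Let R play A with probability p. C is indifferent when −14p + 2(1−p) = 5p − 18(1−p), giving p = 20/39.
Let C play I with probability q. R is indifferent when −14q + 5(1−q) = 2q − 18(1−q), giving q = 23/39.
The value is -14·(23/39) + (5)·(16/39) = -242/39.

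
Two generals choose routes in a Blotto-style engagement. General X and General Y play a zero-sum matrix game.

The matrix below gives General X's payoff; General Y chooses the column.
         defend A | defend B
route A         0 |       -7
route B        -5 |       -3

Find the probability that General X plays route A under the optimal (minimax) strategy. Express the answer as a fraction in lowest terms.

2/9

Row minima are -7 and -5, so General X's maximin is -5; column maxima are 0 and -3, so General Y's minimax is -3. These differ, so the equilibrium is in mixed strategies.
Let General X play route A with probability p. General Y is indifferent when −5(1−p) = −7p − 3(1−p), giving p = 2/9.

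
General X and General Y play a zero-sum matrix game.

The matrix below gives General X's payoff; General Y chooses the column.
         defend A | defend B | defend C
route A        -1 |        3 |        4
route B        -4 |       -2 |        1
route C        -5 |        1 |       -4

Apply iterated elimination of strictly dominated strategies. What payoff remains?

-1

Row route B is strictly dominated by row route A (-1>-4, 3>-2, 4>1); eliminate route B.
Row route C is strictly dominated by row route A (-1>-5, 3>1, 4>-4); eliminate route C.
Column defend B is strictly dominated by defend A for General Y (-1<3); eliminate defend B.
Column defend C is strictly dominated by defend A for General Y (-1<4); eliminate defend C.
Only (route A, defend A) remains, with payoff -1.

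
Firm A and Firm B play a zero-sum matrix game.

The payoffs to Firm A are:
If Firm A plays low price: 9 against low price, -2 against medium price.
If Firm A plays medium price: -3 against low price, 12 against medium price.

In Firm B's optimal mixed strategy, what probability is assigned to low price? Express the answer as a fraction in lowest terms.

7/13

Row minima are -2 and -3, so Firm A's maximin is -2; column maxima are 9 and 12, so Firm B's minimax is 9. These differ, so the equilibrium is in mixed strategies.
Let Firm B play low price with probability q. Firm A is indifferent when 9q − 2(1−q) = −3q + 12(1−q), giving q = 7/13.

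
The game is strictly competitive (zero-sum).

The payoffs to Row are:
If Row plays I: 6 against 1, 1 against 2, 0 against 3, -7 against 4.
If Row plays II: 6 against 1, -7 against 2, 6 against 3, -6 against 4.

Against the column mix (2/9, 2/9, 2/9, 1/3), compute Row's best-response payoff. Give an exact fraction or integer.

I: (6)·(2/9) + (1)·(2/9) + (0)·(2/9) + (-7)·(1/3) = -7/9.
II: (6)·(2/9) + (-7)·(2/9) + (6)·(2/9) + (-6)·(1/3) = -8/9.
The best pure response is I with expected payoff -7/9.

-7/9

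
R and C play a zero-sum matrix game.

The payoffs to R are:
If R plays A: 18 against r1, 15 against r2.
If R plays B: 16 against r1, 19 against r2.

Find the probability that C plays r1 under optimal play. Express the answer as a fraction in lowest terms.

Row minima are 15 and 16, so R's maximin is 16; column maxima are 18 and 19, so C's minimax is 18. These differ, so the equilibrium is in mixed strategies.
Let C play r1 with probability q. R is indifferent when 18q + 15(1−q) = 16q + 19(1−q), giving q = 2/3.

2/3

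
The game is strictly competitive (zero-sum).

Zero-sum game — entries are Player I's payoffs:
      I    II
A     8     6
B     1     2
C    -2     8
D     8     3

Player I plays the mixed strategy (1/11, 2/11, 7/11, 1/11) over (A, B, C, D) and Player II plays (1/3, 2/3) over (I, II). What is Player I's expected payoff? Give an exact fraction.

142/33

Against (1/3, 2/3), each row's expected payoff is A: 20/3; B: 5/3; C: 14/3; D: 14/3.
Taking the (1/11, 2/11, 7/11, 1/11)-weighted average: (1/11)·(20/3) + (2/11)·(5/3) + (7/11)·(14/3) + (1/11)·(14/3) = 142/33.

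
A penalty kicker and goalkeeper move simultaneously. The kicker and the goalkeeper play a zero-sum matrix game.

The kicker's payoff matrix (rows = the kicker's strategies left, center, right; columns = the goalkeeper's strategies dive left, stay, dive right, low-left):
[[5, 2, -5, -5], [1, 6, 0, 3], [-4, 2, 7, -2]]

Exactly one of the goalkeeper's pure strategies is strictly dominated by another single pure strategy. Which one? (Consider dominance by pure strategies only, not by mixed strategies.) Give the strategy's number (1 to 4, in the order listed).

2

The goalkeeper prefers columns that give the kicker less. Compare stay with low-left: -5 < 2, 3 < 6, -2 < 2.
So low-left strictly dominates stay for the goalkeeper; stay is strictly dominated.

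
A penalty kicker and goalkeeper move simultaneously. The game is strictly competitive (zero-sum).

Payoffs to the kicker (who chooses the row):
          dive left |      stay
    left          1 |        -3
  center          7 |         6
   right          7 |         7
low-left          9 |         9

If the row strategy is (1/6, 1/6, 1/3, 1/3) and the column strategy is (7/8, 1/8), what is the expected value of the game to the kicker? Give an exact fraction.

Against (7/8, 1/8), each row's expected payoff is left: 1/2; center: 55/8; right: 7; low-left: 9.
Taking the (1/6, 1/6, 1/3, 1/3)-weighted average: (1/6)·(1/2) + (1/6)·(55/8) + (1/3)·(7) + (1/3)·(9) = 105/16.

105/16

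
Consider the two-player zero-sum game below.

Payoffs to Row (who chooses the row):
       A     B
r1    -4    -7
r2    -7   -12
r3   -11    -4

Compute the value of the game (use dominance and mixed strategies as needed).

Row r2 is strictly dominated by row r1, so Row never plays it.
The remaining 2×2 game on (r1, r3) × (A, B) has no saddle point. Let Row play r1 with probability p; indifference gives −4p − 11(1−p) = −7p − 4(1−p), so p = 7/10.
Similarly Column's optimal q on A is 3/10, and the value is -4·(3/10) + (-7)·(7/10) = -61/10.

-61/10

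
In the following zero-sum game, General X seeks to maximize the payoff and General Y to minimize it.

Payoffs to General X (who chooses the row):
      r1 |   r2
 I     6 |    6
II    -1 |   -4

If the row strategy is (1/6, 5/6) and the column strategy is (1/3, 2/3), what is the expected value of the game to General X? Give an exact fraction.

-3/2

Against (1/3, 2/3), each row's expected payoff is I: 6; II: -3.
Taking the (1/6, 5/6)-weighted average: (1/6)·(6) + (5/6)·(-3) = -3/2.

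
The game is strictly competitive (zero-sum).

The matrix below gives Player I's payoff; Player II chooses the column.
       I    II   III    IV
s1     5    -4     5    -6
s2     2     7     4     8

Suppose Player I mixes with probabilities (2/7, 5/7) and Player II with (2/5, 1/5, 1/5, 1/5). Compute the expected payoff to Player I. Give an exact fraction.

25/7

Against (2/5, 1/5, 1/5, 1/5), each row's expected payoff is s1: 1; s2: 23/5.
Taking the (2/7, 5/7)-weighted average: (2/7)·(1) + (5/7)·(23/5) = 25/7.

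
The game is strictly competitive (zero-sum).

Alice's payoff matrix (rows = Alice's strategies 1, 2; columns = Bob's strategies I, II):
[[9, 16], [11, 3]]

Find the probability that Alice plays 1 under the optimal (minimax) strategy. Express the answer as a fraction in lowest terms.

Row minima are 9 and 3, so Alice's maximin is 9; column maxima are 11 and 16, so Bob's minimax is 11. These differ, so the equilibrium is in mixed strategies.
Let Alice play 1 with probability p. Bob is indifferent when 9p + 11(1−p) = 16p + 3(1−p), giving p = 8/15.

8/15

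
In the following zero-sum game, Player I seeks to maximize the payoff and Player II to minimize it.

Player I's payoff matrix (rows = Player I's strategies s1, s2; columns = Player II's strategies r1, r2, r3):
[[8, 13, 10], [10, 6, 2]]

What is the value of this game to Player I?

42/5

Column r2 is strictly dominated by r3 for Player II (it gives Player I more in every row).
The remaining 2×2 game on (s1, s2) × (r1, r3) has no saddle point. Let Player I play s1 with probability p; indifference gives 8p + 10(1−p) = 10p + 2(1−p), so p = 4/5.
Similarly Player II's optimal q on r1 is 4/5, and the value is 8·(4/5) + (10)·(1/5) = 42/5.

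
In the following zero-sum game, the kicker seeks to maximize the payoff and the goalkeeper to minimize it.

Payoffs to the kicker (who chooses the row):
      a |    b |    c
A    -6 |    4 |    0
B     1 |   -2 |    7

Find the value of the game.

-8/13

Column c is strictly dominated by a for the goalkeeper (it gives the kicker more in every row).
The remaining 2×2 game on (A, B) × (a, b) has no saddle point. Let the kicker play A with probability p; indifference gives −6p + (1−p) = 4p − 2(1−p), so p = 3/13.
Similarly the goalkeeper's optimal q on a is 6/13, and the value is -6·(6/13) + (4)·(7/13) = -8/13.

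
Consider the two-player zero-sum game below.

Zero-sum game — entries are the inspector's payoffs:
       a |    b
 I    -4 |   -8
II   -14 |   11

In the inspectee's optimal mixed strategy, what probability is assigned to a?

19/29

Row minima are -8 and -14, so the inspector's maximin is -8; column maxima are -4 and 11, so the inspectee's minimax is -4. These differ, so the equilibrium is in mixed strategies.
Let the inspectee play a with probability q. The inspector is indifferent when −4q − 8(1−q) = −14q + 11(1−q), giving q = 19/29.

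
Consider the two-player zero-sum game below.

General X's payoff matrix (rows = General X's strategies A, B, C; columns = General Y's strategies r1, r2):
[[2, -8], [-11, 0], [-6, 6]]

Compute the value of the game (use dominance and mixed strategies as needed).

Row B is strictly dominated by row C, so General X never plays it.
The remaining 2×2 game on (A, C) × (r1, r2) has no saddle point. Let General X play A with probability p; indifference gives 2p − 6(1−p) = −8p + 6(1−p), so p = 6/11.
Similarly General Y's optimal q on r1 is 7/11, and the value is 2·(7/11) + (-8)·(4/11) = -18/11.

-18/11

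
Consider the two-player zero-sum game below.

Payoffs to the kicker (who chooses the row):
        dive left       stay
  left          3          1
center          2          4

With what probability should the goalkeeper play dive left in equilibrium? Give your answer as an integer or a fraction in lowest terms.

Row minima are 1 and 2, so the kicker's maximin is 2; column maxima are 3 and 4, so the goalkeeper's minimax is 3. These differ, so the equilibrium is in mixed strategies.
Let the goalkeeper play dive left with probability q. The kicker is indifferent when 3q + (1−q) = 2q + 4(1−q), giving q = 3/4.

3/4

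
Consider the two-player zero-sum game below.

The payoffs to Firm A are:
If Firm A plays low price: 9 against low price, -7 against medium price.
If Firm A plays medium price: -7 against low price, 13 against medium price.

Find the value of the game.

Row minima are -7 and -7, so Firm A's maximin is -7; column maxima are 9 and 13, so Firm B's minimax is 9. These differ, so the equilibrium is in mixed strategies.
Let Firm A play low price with probability p. Firm B is indifferent when 9p − 7(1−p) = −7p + 13(1−p), giving p = 5/9.
Let Firm B play low price with probability q. Firm A is indifferent when 9q − 7(1−q) = −7q + 13(1−q), giving q = 5/9.
The value is 9·(5/9) + (-7)·(4/9) = 17/9.

17/9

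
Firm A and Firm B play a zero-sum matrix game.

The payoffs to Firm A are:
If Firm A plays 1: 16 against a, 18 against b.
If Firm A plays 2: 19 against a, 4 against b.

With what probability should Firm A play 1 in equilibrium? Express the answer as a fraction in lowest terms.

15/17

Row minima are 16 and 4, so Firm A's maximin is 16; column maxima are 19 and 18, so Firm B's minimax is 18. These differ, so the equilibrium is in mixed strategies.
Let Firm A play 1 with probability p. Firm B is indifferent when 16p + 19(1−p) = 18p + 4(1−p), giving p = 15/17.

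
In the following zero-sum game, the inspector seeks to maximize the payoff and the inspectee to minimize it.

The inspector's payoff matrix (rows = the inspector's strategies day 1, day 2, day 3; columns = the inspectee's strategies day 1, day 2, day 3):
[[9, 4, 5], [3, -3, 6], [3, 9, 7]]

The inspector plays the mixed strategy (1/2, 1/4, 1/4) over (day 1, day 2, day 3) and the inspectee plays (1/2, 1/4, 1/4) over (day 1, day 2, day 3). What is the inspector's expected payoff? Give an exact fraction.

85/16

Against (1/2, 1/4, 1/4), each row's expected payoff is day 1: 27/4; day 2: 9/4; day 3: 11/2.
Taking the (1/2, 1/4, 1/4)-weighted average: (1/2)·(27/4) + (1/4)·(9/4) + (1/4)·(11/2) = 85/16.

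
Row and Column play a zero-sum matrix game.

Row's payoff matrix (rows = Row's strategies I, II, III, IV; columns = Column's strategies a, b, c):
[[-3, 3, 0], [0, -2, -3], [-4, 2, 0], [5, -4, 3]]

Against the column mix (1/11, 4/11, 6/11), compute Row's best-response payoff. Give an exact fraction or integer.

9/11

I: (-3)·(1/11) + (3)·(4/11) + (0)·(6/11) = 9/11.
II: (0)·(1/11) + (-2)·(4/11) + (-3)·(6/11) = -26/11.
III: (-4)·(1/11) + (2)·(4/11) + (0)·(6/11) = 4/11.
IV: (5)·(1/11) + (-4)·(4/11) + (3)·(6/11) = 7/11.
The best pure response is I with expected payoff 9/11.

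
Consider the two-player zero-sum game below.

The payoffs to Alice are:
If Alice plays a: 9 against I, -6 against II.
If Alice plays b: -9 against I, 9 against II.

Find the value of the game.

9/11

Row minima are -6 and -9, so Alice's maximin is -6; column maxima are 9 and 9, so Bob's minimax is 9. These differ, so the equilibrium is in mixed strategies.
Let Alice play a with probability p. Bob is indifferent when 9p − 9(1−p) = −6p + 9(1−p), giving p = 6/11.
Let Bob play I with probability q. Alice is indifferent when 9q − 6(1−q) = −9q + 9(1−q), giving q = 5/11.
The value is 9·(5/11) + (-6)·(6/11) = 9/11.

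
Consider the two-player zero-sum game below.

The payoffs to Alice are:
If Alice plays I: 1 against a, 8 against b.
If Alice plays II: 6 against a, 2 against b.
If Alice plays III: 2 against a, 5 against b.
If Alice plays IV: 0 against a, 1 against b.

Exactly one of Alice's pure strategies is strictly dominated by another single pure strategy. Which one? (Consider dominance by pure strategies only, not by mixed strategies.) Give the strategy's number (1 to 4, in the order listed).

Compare IV with I: 1 > 0, 8 > 1.
So I strictly dominates IV for Alice; IV is strictly dominated.

4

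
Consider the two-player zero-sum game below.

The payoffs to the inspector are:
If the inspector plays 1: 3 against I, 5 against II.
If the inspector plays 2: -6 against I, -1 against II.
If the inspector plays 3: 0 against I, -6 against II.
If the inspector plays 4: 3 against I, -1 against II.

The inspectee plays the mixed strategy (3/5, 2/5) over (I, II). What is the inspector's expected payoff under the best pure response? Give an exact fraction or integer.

19/5

1: (3)·(3/5) + (5)·(2/5) = 19/5.
2: (-6)·(3/5) + (-1)·(2/5) = -4.
3: (0)·(3/5) + (-6)·(2/5) = -12/5.
4: (3)·(3/5) + (-1)·(2/5) = 7/5.
The best pure response is 1 with expected payoff 19/5.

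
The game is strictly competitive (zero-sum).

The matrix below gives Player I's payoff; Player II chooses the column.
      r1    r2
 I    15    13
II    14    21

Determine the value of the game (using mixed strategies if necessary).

Row minima are 13 and 14, so Player I's maximin is 14; column maxima are 15 and 21, so Player II's minimax is 15. These differ, so the equilibrium is in mixed strategies.
Let Player I play I with probability p. Player II is indifferent when 15p + 14(1−p) = 13p + 21(1−p), giving p = 7/9.
Let Player II play r1 with probability q. Player I is indifferent when 15q + 13(1−q) = 14q + 21(1−q), giving q = 8/9.
The value is 15·(8/9) + (13)·(1/9) = 133/9.

133/9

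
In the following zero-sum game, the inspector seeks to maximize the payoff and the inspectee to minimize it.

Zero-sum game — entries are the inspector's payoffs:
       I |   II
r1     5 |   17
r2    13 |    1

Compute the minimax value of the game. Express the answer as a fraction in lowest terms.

9

Row minima are 5 and 1, so the inspector's maximin is 5; column maxima are 13 and 17, so the inspectee's minimax is 13. These differ, so the equilibrium is in mixed strategies.
Let the inspector play r1 with probability p. The inspectee is indifferent when 5p + 13(1−p) = 17p + (1−p), giving p = 1/2.
Let the inspectee play I with probability q. The inspector is indifferent when 5q + 17(1−q) = 13q + (1−q), giving q = 2/3.
The value is 5·(2/3) + (17)·(1/3) = 9.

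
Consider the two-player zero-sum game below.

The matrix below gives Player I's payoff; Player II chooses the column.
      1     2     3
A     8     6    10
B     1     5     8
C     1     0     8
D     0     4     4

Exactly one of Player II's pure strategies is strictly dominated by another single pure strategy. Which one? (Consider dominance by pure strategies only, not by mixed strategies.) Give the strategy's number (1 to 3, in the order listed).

3

Player II prefers columns that give Player I less. Compare 3 with 1: 8 < 10, 1 < 8, 1 < 8, 0 < 4.
So 1 strictly dominates 3 for Player II; 3 is strictly dominated.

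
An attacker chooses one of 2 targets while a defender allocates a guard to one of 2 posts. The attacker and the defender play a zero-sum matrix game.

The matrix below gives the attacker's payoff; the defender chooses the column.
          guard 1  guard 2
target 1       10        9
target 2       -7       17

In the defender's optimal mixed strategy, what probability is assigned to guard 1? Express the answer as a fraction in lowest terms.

8/25

Row minima are 9 and -7, so the attacker's maximin is 9; column maxima are 10 and 17, so the defender's minimax is 10. These differ, so the equilibrium is in mixed strategies.
Let the defender play guard 1 with probability q. The attacker is indifferent when 10q + 9(1−q) = −7q + 17(1−q), giving q = 8/25.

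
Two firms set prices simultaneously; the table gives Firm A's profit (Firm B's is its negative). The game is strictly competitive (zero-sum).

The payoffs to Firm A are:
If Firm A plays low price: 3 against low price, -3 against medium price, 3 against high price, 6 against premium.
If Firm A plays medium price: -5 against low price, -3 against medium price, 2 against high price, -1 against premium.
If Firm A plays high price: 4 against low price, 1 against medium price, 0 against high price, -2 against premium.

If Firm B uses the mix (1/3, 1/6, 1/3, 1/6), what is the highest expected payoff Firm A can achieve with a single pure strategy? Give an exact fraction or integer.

low price: (3)·(1/3) + (-3)·(1/6) + (3)·(1/3) + (6)·(1/6) = 5/2.
medium price: (-5)·(1/3) + (-3)·(1/6) + (2)·(1/3) + (-1)·(1/6) = -5/3.
high price: (4)·(1/3) + (1)·(1/6) + (0)·(1/3) + (-2)·(1/6) = 7/6.
The best pure response is low price with expected payoff 5/2.

5/2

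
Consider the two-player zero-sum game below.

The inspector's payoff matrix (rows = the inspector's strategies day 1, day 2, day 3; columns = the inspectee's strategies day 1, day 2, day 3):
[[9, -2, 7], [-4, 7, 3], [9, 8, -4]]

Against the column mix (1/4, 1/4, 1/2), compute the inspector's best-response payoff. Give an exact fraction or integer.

21/4

day 1: (9)·(1/4) + (-2)·(1/4) + (7)·(1/2) = 21/4.
day 2: (-4)·(1/4) + (7)·(1/4) + (3)·(1/2) = 9/4.
day 3: (9)·(1/4) + (8)·(1/4) + (-4)·(1/2) = 9/4.
The best pure response is day 1 with expected payoff 21/4.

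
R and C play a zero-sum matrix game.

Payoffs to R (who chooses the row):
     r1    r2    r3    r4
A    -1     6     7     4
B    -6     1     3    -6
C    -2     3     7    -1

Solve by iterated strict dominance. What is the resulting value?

Column r3 is strictly dominated by r1 for C (-1<7, -6<3, -2<7); eliminate r3.
Column r2 is strictly dominated by r1 for C (-1<6, -6<1, -2<3); eliminate r2.
Row B is strictly dominated by row A (-1>-6, 4>-6); eliminate B.
Column r4 is strictly dominated by r1 for C (-1<4, -2<-1); eliminate r4.
Row C is strictly dominated by row A (-1>-2); eliminate C.
Only (A, r1) remains, with payoff -1.

-1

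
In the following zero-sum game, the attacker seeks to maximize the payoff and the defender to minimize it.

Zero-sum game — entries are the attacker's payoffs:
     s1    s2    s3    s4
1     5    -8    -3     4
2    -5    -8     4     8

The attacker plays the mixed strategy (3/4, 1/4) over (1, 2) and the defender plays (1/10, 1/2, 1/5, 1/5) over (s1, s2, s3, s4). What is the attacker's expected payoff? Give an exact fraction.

Against (1/10, 1/2, 1/5, 1/5), each row's expected payoff is 1: -33/10; 2: -21/10.
Taking the (3/4, 1/4)-weighted average: (3/4)·(-33/10) + (1/4)·(-21/10) = -3.

-3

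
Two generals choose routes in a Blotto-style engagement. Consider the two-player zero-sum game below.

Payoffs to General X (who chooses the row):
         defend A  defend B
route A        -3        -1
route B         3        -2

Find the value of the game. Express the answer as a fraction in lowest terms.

Row minima are -3 and -2, so General X's maximin is -2; column maxima are 3 and -1, so General Y's minimax is -1. These differ, so the equilibrium is in mixed strategies.
Let General X play route A with probability p. General Y is indifferent when −3p + 3(1−p) = −p − 2(1−p), giving p = 5/7.
Let General Y play defend A with probability q. General X is indifferent when −3q − (1−q) = 3q − 2(1−q), giving q = 1/7.
The value is -3·(1/7) + (-1)·(6/7) = -9/7.

-9/7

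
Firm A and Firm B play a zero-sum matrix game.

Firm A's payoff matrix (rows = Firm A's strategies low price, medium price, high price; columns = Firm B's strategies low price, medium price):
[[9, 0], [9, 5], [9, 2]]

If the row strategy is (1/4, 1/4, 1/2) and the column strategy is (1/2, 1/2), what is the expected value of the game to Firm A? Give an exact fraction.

45/8

Against (1/2, 1/2), each row's expected payoff is low price: 9/2; medium price: 7; high price: 11/2.
Taking the (1/4, 1/4, 1/2)-weighted average: (1/4)·(9/2) + (1/4)·(7) + (1/2)·(11/2) = 45/8.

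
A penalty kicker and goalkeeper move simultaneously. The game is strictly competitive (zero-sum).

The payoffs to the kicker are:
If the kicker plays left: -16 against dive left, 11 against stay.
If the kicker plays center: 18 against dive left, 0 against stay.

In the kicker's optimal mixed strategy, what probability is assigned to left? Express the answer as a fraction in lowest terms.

2/5

Row minima are -16 and 0, so the kicker's maximin is 0; column maxima are 18 and 11, so the goalkeeper's minimax is 11. These differ, so the equilibrium is in mixed strategies.
Let the kicker play left with probability p. The goalkeeper is indifferent when −16p + 18(1−p) = 11p, giving p = 2/5.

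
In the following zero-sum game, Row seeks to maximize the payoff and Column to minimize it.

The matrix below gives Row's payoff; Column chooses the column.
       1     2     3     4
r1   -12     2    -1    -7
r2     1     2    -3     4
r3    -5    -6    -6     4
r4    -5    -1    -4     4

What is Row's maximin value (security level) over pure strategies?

-3

The worst-case payoff for each row is r1: -12, r2: -3, r3: -6, r4: -5.
The best of these is -3.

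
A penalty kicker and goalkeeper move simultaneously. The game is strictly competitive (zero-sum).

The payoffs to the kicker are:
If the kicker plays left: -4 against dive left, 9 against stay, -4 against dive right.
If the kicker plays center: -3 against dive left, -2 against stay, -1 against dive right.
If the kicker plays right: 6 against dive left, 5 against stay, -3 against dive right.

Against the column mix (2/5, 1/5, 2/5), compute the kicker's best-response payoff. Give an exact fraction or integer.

left: (-4)·(2/5) + (9)·(1/5) + (-4)·(2/5) = -7/5.
center: (-3)·(2/5) + (-2)·(1/5) + (-1)·(2/5) = -2.
right: (6)·(2/5) + (5)·(1/5) + (-3)·(2/5) = 11/5.
The best pure response is right with expected payoff 11/5.

11/5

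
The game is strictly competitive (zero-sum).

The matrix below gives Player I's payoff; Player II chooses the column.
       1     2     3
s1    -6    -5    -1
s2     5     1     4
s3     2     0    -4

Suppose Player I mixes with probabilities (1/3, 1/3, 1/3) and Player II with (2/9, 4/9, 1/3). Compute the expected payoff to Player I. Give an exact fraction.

-17/27

Against (2/9, 4/9, 1/3), each row's expected payoff is s1: -35/9; s2: 26/9; s3: -8/9.
Taking the (1/3, 1/3, 1/3)-weighted average: (1/3)·(-35/9) + (1/3)·(26/9) + (1/3)·(-8/9) = -17/27.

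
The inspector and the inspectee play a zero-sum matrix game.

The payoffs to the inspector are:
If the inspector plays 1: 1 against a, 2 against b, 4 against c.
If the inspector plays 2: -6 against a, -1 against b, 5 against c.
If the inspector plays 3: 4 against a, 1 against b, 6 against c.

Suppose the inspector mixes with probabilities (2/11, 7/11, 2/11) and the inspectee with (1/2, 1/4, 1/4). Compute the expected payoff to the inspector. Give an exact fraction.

Against (1/2, 1/4, 1/4), each row's expected payoff is 1: 2; 2: -2; 3: 15/4.
Taking the (2/11, 7/11, 2/11)-weighted average: (2/11)·(2) + (7/11)·(-2) + (2/11)·(15/4) = -5/22.

-5/22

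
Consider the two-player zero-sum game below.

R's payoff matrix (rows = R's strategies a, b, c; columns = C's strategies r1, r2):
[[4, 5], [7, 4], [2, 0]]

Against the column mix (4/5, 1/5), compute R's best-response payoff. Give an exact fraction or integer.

32/5

a: (4)·(4/5) + (5)·(1/5) = 21/5.
b: (7)·(4/5) + (4)·(1/5) = 32/5.
c: (2)·(4/5) + (0)·(1/5) = 8/5.
The best pure response is b with expected payoff 32/5.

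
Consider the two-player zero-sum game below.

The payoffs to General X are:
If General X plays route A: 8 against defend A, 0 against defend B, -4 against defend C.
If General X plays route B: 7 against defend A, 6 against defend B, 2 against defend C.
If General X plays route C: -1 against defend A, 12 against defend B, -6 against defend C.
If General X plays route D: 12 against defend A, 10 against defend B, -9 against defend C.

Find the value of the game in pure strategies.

Row minima: -4, 2, -6, -9 → General X's maximin is 2.
Column maxima: 12, 12, 2 → General Y's minimax is 2.
They coincide at (route B, defend C), so the value is 2.

2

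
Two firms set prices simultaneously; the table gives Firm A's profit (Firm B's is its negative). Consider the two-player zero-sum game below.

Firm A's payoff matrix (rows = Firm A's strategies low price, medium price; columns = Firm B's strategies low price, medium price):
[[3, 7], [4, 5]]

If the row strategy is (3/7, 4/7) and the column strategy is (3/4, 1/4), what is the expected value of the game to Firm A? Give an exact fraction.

Against (3/4, 1/4), each row's expected payoff is low price: 4; medium price: 17/4.
Taking the (3/7, 4/7)-weighted average: (3/7)·(4) + (4/7)·(17/4) = 29/7.

29/7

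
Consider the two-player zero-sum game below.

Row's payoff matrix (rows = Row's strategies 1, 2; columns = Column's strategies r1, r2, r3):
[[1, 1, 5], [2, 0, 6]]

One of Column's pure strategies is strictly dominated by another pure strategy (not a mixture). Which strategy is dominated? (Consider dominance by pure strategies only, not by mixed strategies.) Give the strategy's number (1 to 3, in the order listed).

3

Column prefers columns that give Row less. Compare r3 with r1: 1 < 5, 2 < 6.
So r1 strictly dominates r3 for Column; r3 is strictly dominated.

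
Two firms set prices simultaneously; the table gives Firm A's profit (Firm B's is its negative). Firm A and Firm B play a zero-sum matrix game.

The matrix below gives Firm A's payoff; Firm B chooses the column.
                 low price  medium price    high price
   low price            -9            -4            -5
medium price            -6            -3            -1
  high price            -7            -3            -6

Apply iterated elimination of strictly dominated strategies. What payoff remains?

-6

Row low price is strictly dominated by row medium price (-6>-9, -3>-4, -1>-5); eliminate low price.
Column high price is strictly dominated by low price for Firm B (-6<-1, -7<-6); eliminate high price.
Column medium price is strictly dominated by low price for Firm B (-6<-3, -7<-3); eliminate medium price.
Row high price is strictly dominated by row medium price (-6>-7); eliminate high price.
Only (medium price, low price) remains, with payoff -6.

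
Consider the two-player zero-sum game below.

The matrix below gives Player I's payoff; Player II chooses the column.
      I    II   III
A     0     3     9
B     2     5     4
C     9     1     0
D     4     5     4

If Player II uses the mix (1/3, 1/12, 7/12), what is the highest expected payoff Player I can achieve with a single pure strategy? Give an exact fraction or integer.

11/2

A: (0)·(1/3) + (3)·(1/12) + (9)·(7/12) = 11/2.
B: (2)·(1/3) + (5)·(1/12) + (4)·(7/12) = 41/12.
C: (9)·(1/3) + (1)·(1/12) + (0)·(7/12) = 37/12.
D: (4)·(1/3) + (5)·(1/12) + (4)·(7/12) = 49/12.
The best pure response is A with expected payoff 11/2.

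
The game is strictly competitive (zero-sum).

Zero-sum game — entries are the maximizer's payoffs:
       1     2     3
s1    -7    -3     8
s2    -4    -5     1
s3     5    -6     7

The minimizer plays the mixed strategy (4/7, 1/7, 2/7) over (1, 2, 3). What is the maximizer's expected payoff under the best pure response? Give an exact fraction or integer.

4

s1: (-7)·(4/7) + (-3)·(1/7) + (8)·(2/7) = -15/7.
s2: (-4)·(4/7) + (-5)·(1/7) + (1)·(2/7) = -19/7.
s3: (5)·(4/7) + (-6)·(1/7) + (7)·(2/7) = 4.
The best pure response is s3 with expected payoff 4.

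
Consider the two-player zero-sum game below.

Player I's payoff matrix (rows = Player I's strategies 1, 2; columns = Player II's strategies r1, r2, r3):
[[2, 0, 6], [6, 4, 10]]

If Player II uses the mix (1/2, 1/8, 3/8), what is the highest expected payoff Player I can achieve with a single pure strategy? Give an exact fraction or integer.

1: (2)·(1/2) + (0)·(1/8) + (6)·(3/8) = 13/4.
2: (6)·(1/2) + (4)·(1/8) + (10)·(3/8) = 29/4.
The best pure response is 2 with expected payoff 29/4.

29/4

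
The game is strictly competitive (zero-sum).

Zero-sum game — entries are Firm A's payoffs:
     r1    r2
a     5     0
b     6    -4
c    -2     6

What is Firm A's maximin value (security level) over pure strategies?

0

The worst-case payoff for each row is a: 0, b: -4, c: -2.
The best of these is 0.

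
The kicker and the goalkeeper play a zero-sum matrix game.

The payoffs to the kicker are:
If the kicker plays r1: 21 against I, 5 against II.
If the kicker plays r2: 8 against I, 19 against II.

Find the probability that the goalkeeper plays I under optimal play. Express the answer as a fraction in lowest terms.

14/27

Row minima are 5 and 8, so the kicker's maximin is 8; column maxima are 21 and 19, so the goalkeeper's minimax is 19. These differ, so the equilibrium is in mixed strategies.
Let the goalkeeper play I with probability q. The kicker is indifferent when 21q + 5(1−q) = 8q + 19(1−q), giving q = 14/27.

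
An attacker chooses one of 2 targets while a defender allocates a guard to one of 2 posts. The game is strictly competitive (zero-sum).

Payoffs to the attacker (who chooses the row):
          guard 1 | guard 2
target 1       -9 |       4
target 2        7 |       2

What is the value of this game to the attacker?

23/9

Row minima are -9 and 2, so the attacker's maximin is 2; column maxima are 7 and 4, so the defender's minimax is 4. These differ, so the equilibrium is in mixed strategies.
Let the attacker play target 1 with probability p. The defender is indifferent when −9p + 7(1−p) = 4p + 2(1−p), giving p = 5/18.
Let the defender play guard 1 with probability q. The attacker is indifferent when −9q + 4(1−q) = 7q + 2(1−q), giving q = 1/9.
The value is -9·(1/9) + (4)·(8/9) = 23/9.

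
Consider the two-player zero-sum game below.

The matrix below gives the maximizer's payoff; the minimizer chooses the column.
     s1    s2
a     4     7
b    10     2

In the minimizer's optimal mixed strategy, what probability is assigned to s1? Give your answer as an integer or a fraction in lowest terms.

Row minima are 4 and 2, so the maximizer's maximin is 4; column maxima are 10 and 7, so the minimizer's minimax is 7. These differ, so the equilibrium is in mixed strategies.
Let the minimizer play s1 with probability q. The maximizer is indifferent when 4q + 7(1−q) = 10q + 2(1−q), giving q = 5/11.

5/11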